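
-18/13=-1.38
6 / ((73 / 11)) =66 / 73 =0.90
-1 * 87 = -87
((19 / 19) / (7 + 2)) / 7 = 1 / 63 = 0.02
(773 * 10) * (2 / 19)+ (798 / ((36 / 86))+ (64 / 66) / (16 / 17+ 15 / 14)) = 2720.50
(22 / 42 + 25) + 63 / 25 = 14723 / 525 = 28.04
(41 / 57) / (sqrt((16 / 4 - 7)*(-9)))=41*sqrt(3) / 513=0.14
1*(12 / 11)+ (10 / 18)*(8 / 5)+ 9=1087 / 99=10.98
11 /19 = 0.58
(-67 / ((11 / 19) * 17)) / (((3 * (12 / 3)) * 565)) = -1273 / 1267860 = -0.00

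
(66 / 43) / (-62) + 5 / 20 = 1201 / 5332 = 0.23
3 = 3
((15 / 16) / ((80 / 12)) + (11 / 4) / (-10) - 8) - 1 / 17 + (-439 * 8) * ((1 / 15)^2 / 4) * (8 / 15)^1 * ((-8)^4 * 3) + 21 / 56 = -25581.42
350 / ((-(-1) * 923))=350 / 923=0.38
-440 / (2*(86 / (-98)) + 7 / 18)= 77616 / 241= 322.06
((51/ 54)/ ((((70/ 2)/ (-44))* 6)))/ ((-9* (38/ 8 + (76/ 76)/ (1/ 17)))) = 0.00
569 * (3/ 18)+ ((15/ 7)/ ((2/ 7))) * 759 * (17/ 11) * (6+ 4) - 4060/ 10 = 525983/ 6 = 87663.83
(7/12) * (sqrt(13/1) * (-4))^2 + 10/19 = 6946/57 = 121.86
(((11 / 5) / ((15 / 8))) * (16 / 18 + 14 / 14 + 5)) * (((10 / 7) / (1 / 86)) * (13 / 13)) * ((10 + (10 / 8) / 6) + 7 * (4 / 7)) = 40000664 / 2835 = 14109.58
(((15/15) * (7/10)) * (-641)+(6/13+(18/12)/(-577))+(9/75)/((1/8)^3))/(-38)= 72534869/7125950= 10.18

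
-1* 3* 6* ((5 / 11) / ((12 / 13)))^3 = -274625 / 127776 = -2.15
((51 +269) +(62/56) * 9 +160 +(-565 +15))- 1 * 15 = -75.04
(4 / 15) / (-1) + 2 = 26 / 15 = 1.73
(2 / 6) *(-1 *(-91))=91 / 3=30.33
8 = 8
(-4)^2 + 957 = 973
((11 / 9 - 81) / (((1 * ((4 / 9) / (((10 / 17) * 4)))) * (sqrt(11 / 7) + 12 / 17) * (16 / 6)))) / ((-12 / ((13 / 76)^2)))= -490035 / 1929184 + 396695 * sqrt(77) / 7716736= 0.20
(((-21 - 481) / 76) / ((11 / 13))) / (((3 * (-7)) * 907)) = 3263 / 7961646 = 0.00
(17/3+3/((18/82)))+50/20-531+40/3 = -2975/6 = -495.83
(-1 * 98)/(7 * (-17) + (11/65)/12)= 76440/92809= 0.82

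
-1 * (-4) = 4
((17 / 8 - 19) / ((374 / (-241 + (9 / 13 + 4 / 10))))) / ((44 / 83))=17473077 / 855712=20.42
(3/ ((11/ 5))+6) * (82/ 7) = 6642/ 77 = 86.26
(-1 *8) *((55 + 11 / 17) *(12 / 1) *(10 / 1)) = -908160 / 17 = -53421.18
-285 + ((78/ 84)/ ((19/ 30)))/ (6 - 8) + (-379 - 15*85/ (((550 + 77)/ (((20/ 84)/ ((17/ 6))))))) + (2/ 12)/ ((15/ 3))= -14590586/ 21945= -664.87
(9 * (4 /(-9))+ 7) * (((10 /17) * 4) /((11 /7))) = 840 /187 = 4.49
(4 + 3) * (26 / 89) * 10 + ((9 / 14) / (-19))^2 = 128783129 / 6297284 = 20.45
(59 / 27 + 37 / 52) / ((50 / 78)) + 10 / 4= 6317 / 900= 7.02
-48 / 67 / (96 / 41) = -41 / 134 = -0.31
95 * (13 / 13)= 95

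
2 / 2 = 1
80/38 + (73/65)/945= 2458387/1167075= 2.11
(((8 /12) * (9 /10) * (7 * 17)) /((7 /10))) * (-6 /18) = -34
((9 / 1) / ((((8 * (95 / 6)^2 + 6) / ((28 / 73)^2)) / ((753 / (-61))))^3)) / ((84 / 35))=-0.00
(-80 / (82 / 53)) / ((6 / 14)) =-120.65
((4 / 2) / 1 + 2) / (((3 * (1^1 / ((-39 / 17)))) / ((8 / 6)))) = -208 / 51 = -4.08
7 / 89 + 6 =541 / 89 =6.08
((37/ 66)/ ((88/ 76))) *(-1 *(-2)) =703/ 726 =0.97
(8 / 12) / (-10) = -1 / 15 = -0.07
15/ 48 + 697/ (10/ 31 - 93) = -7.21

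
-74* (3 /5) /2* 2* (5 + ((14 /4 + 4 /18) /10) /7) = -224.36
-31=-31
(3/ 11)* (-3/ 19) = -0.04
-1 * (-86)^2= -7396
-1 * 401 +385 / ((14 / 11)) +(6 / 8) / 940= -370357 / 3760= -98.50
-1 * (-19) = 19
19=19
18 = 18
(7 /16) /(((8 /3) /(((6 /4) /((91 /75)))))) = 675 /3328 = 0.20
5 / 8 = 0.62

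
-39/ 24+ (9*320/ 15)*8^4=6291443/ 8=786430.38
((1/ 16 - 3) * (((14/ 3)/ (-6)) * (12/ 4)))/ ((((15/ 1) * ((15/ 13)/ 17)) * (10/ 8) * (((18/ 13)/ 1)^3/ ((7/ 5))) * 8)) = 1118191711/ 3149280000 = 0.36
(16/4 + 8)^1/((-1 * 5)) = -12/5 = -2.40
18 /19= 0.95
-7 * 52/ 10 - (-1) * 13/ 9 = -1573/ 45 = -34.96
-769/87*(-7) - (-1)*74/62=170092/2697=63.07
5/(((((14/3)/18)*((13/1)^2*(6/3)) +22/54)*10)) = 27/4754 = 0.01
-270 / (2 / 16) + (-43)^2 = -311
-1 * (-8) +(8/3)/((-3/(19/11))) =640/99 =6.46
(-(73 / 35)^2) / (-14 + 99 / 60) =21316 / 60515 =0.35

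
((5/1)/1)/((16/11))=55/16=3.44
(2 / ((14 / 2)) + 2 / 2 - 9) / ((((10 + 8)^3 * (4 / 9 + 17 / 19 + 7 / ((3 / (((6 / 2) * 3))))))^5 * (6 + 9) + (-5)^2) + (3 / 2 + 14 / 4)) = -22284891 / 1626409463330976265524215894663465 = -0.00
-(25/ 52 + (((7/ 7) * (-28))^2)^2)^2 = -1021578201606769/ 2704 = -377802589351.62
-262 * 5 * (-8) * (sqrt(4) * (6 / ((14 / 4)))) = 251520 / 7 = 35931.43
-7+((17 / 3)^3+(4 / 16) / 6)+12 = 40393 / 216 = 187.00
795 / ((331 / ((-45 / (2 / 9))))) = -321975 / 662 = -486.37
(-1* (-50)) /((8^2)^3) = 25 /131072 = 0.00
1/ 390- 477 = -186029/ 390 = -477.00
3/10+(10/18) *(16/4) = 2.52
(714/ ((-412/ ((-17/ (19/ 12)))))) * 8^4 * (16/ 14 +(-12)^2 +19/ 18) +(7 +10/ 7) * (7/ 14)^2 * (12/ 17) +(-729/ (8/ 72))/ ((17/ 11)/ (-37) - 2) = 11145651.37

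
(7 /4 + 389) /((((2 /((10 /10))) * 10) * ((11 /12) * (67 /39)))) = 182871 /14740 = 12.41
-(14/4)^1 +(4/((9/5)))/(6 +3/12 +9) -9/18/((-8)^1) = -28915/8784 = -3.29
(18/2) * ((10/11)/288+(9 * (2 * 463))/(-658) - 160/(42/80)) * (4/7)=-165421283/101332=-1632.47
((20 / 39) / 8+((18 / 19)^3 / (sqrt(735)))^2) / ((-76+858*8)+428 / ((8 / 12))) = 58515522049 / 6679917619311300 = 0.00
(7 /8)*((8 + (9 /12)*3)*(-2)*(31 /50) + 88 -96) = -18.12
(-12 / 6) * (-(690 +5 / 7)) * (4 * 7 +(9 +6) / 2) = 343285 / 7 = 49040.71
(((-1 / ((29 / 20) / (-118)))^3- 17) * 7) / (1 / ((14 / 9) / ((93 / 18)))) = 2576192911852 / 2268177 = 1135798.89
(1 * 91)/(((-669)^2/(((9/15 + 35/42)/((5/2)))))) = 3913/33567075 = 0.00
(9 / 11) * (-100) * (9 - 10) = 900 / 11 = 81.82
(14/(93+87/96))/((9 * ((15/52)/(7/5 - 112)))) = -12882688/2028375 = -6.35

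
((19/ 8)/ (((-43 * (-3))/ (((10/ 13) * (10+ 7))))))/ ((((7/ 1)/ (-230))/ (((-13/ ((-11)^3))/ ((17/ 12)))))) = -21850/ 400631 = -0.05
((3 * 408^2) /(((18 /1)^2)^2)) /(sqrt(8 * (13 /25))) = 1445 * sqrt(26) /3159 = 2.33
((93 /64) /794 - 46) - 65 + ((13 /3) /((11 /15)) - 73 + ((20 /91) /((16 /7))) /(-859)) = -1111647865727 /6242084992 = -178.09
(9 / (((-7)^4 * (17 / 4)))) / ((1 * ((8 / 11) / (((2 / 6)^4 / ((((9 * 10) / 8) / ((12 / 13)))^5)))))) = 5767168 / 103575406797646875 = 0.00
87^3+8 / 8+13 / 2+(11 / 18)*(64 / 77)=658511.01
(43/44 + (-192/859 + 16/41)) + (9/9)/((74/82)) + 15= 989176101/57336532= 17.25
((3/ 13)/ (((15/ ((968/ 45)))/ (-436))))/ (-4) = 105512/ 2925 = 36.07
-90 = -90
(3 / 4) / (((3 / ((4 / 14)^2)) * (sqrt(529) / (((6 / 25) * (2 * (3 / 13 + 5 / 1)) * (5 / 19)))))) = 816 / 1391845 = 0.00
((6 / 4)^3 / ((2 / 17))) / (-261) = -51 / 464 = -0.11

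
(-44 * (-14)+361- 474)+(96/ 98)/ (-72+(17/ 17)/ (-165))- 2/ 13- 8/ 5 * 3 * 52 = 9582569109/ 37840985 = 253.23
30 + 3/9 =30.33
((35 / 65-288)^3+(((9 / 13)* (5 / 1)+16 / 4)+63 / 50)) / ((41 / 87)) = -227017005654243 / 4503850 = -50405099.12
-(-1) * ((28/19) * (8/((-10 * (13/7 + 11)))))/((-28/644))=9016/4275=2.11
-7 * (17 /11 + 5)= -504 /11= -45.82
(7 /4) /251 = 7 /1004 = 0.01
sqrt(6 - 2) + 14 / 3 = 20 / 3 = 6.67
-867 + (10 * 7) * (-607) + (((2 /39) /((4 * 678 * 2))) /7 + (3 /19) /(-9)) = -609909409181 /14067144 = -43357.02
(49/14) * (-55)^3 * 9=-10481625/2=-5240812.50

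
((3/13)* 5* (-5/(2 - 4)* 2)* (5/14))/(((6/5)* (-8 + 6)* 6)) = -625/4368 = -0.14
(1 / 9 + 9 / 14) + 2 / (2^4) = 443 / 504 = 0.88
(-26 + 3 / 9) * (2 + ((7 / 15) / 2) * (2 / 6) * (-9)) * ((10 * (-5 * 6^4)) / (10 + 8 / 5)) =186393.10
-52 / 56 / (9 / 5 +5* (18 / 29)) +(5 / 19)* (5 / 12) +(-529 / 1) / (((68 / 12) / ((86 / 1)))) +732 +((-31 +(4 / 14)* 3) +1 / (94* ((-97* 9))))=-71594477373325 / 9771888252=-7326.58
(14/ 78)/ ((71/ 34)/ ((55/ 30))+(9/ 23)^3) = 15926603/ 106387866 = 0.15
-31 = -31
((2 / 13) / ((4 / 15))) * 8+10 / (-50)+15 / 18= 2047 / 390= 5.25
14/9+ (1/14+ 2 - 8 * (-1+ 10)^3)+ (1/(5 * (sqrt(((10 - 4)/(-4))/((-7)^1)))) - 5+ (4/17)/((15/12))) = -62473409/10710+ sqrt(42)/15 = -5832.75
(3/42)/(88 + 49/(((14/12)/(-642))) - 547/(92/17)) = -46/17373237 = -0.00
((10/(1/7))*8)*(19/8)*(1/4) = 332.50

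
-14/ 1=-14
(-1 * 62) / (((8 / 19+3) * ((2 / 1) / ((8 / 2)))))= -2356 / 65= -36.25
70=70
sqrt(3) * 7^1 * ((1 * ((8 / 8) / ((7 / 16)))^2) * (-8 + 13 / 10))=-8576 * sqrt(3) / 35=-424.40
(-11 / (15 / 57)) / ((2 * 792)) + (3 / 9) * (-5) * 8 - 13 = -18979 / 720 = -26.36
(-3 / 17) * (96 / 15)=-96 / 85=-1.13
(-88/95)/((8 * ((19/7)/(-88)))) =6776/1805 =3.75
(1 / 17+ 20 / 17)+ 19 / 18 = 701 / 306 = 2.29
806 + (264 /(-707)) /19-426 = 5104276 /13433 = 379.98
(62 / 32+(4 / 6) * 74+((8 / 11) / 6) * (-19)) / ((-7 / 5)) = -129275 / 3696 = -34.98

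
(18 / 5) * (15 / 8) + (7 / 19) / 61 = 31321 / 4636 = 6.76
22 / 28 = 11 / 14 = 0.79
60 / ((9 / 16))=320 / 3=106.67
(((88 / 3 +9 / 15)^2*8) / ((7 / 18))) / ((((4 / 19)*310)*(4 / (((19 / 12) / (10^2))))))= 72777961 / 65100000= 1.12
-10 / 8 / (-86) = 5 / 344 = 0.01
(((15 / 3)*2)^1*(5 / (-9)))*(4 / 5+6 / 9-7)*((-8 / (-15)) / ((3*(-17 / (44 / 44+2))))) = -1328 / 1377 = -0.96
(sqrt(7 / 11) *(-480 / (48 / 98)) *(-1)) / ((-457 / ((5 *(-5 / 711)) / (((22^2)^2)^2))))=0.00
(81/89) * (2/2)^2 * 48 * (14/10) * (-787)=-21418992/445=-48132.57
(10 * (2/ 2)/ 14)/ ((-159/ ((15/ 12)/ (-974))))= 25/ 4336248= 0.00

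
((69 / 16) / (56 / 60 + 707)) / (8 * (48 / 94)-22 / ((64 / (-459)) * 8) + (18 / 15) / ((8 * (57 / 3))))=24646800 / 96357687377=0.00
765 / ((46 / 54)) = 20655 / 23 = 898.04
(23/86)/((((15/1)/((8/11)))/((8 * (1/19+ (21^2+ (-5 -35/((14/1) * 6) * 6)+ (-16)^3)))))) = -379.92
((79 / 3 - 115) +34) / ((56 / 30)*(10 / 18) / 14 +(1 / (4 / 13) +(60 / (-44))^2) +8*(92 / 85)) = -60722640 / 15375863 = -3.95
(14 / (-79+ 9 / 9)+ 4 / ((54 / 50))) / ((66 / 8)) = 4948 / 11583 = 0.43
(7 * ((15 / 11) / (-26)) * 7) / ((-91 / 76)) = 2.15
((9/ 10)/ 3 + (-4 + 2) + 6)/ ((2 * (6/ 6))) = 43/ 20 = 2.15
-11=-11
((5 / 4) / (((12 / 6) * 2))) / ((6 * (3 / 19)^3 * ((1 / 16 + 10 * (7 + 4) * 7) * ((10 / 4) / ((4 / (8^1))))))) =6859 / 1996002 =0.00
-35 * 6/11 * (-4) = 76.36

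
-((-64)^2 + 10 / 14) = -28677 / 7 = -4096.71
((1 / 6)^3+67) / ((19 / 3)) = 14473 / 1368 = 10.58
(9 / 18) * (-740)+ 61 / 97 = -35829 / 97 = -369.37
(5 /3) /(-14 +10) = -5 /12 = -0.42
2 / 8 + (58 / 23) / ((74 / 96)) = 11987 / 3404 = 3.52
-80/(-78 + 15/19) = 1520/1467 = 1.04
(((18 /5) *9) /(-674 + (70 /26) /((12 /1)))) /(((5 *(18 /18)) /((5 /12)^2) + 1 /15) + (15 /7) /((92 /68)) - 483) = 12206376 /114874361863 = 0.00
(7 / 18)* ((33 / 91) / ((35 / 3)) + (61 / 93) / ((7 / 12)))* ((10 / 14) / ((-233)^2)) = 114089 / 19296807894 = 0.00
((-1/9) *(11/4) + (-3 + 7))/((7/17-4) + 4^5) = 119/32868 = 0.00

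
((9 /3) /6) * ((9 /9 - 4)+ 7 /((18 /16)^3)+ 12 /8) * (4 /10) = 4981 /7290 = 0.68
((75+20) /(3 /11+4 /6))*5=15675 /31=505.65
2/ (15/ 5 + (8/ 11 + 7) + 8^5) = 11/ 180283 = 0.00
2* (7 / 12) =7 / 6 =1.17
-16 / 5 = -3.20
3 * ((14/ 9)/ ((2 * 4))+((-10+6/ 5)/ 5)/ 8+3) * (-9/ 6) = -2677/ 200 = -13.38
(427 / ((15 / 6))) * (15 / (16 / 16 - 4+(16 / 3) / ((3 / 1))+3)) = 11529 / 8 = 1441.12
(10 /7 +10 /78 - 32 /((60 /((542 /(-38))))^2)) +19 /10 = 24368831 /14782950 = 1.65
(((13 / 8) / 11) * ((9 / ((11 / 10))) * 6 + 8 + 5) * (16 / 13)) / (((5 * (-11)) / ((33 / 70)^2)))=-6147 / 134750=-0.05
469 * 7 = 3283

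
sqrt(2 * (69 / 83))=sqrt(11454) / 83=1.29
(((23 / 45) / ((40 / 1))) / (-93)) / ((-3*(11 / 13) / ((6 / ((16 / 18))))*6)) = 299 / 4910400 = 0.00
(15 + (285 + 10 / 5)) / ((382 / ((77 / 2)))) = 11627 / 382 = 30.44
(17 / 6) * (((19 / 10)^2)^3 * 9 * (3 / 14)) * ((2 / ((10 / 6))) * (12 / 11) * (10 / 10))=64782178137 / 192500000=336.53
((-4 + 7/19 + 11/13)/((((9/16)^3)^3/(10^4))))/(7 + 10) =-472789999943680000/1626778633311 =-290629.59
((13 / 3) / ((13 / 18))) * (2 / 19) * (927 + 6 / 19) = 211428 / 361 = 585.67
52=52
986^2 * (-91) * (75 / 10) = -663523770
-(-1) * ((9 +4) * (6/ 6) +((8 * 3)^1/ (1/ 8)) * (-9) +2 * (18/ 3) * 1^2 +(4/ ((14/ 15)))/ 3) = -11911/ 7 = -1701.57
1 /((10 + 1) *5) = 1 /55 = 0.02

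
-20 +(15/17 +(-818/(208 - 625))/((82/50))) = -5208875/290649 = -17.92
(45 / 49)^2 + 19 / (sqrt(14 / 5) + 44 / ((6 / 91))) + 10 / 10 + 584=2013548945565 / 3436841821 -171 * sqrt(70) / 20039894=585.87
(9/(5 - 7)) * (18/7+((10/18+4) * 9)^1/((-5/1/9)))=22437/70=320.53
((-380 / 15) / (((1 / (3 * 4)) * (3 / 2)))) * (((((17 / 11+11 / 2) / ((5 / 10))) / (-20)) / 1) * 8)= 37696 / 33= 1142.30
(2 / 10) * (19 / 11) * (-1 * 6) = -114 / 55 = -2.07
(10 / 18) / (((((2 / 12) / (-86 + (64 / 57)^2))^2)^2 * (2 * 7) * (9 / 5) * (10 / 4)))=459651213631872101070080 / 780004099784007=589293330.33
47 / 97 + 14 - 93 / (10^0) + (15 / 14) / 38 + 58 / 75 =-300776243 / 3870300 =-77.71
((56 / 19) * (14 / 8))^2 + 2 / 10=48381 / 1805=26.80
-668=-668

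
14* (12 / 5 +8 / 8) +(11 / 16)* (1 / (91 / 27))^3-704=-39570437787 / 60285680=-656.38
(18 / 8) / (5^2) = 9 / 100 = 0.09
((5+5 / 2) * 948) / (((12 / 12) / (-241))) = -1713510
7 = 7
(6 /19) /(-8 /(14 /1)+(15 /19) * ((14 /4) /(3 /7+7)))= -4368 /2759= -1.58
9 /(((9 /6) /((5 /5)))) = 6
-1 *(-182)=182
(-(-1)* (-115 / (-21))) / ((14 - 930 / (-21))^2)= 0.00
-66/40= -33/20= -1.65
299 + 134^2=18255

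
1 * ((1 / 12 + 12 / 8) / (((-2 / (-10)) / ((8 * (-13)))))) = -2470 / 3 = -823.33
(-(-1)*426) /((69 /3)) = 426 /23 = 18.52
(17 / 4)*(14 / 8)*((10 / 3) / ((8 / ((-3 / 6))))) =-595 / 384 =-1.55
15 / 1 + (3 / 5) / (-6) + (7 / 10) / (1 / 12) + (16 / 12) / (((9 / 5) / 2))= 6691 / 270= 24.78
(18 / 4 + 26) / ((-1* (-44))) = 61 / 88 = 0.69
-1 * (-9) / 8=9 / 8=1.12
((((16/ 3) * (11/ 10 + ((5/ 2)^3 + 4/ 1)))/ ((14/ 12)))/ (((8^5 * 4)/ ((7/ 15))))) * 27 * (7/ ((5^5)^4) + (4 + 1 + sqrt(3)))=7461 * sqrt(3)/ 819200 + 889420509338391963/ 19531250000000000000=0.06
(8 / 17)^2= 64 / 289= 0.22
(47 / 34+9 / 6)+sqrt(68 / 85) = 2 * sqrt(5) / 5+49 / 17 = 3.78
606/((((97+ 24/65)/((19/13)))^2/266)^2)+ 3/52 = 186420958082970243/83434127038604212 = 2.23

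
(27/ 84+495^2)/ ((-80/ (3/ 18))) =-510.47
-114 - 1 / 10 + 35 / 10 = -553 / 5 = -110.60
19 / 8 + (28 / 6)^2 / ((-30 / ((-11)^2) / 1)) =-92299 / 1080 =-85.46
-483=-483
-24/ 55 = -0.44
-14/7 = -2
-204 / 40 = -51 / 10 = -5.10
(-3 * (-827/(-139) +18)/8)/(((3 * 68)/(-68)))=3329/1112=2.99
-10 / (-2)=5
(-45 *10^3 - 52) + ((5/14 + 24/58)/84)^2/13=-45052.00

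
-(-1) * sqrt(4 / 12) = sqrt(3) / 3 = 0.58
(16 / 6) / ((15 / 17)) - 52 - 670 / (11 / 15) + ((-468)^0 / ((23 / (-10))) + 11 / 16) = -175303757 / 182160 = -962.36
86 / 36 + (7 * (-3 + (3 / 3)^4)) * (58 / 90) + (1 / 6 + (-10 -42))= -877 / 15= -58.47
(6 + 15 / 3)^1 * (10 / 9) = 110 / 9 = 12.22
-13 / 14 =-0.93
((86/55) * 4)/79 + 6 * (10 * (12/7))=3130808/30415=102.94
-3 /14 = -0.21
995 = 995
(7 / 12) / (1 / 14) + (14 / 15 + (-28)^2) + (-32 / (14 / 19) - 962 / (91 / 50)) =2211 / 10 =221.10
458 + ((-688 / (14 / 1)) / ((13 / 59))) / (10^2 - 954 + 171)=28486370 / 62153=458.33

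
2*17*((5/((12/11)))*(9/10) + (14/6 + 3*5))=8755/12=729.58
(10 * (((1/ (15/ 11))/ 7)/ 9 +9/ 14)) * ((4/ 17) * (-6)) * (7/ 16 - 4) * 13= 305539/ 714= 427.93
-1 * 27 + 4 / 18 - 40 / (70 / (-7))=-22.78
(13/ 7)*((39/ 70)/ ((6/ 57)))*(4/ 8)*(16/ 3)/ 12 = 3211/ 1470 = 2.18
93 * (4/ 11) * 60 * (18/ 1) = 401760/ 11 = 36523.64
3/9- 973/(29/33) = -96298/87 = -1106.87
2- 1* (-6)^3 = 218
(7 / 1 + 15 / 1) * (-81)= -1782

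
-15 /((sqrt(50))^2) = -3 /10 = -0.30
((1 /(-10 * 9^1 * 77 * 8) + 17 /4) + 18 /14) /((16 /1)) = 0.35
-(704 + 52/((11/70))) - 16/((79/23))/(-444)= -99825284/96459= -1034.90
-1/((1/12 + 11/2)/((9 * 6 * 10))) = -6480/67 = -96.72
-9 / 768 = -3 / 256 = -0.01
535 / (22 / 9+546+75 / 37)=178155 / 183307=0.97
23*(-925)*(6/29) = -127650/29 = -4401.72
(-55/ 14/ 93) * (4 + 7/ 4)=-1265/ 5208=-0.24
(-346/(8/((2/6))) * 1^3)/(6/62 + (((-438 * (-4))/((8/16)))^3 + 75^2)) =-5363/16004248612344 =-0.00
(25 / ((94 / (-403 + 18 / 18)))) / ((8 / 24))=-320.74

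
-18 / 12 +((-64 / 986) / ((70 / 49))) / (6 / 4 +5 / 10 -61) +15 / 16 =-1307123 / 2326960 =-0.56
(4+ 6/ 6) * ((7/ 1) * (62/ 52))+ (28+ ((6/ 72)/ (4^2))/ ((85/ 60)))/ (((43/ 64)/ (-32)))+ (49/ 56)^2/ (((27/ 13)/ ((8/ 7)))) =-2651209255/ 2052648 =-1291.60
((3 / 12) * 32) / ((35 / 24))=5.49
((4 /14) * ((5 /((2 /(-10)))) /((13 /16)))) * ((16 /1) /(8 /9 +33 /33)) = -115200 /1547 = -74.47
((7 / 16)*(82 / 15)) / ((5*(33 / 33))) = 287 / 600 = 0.48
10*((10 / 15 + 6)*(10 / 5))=400 / 3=133.33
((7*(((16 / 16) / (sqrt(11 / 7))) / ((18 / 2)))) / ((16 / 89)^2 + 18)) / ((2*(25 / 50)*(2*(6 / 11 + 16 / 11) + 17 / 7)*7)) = 55447*sqrt(77) / 636325470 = 0.00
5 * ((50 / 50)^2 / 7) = 5 / 7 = 0.71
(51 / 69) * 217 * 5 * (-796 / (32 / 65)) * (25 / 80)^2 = -5964651875 / 47104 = -126627.29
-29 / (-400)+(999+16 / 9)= 3603061 / 3600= 1000.85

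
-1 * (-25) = 25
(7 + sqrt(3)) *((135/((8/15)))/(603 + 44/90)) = 91125 *sqrt(3)/217256 + 637875/217256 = 3.66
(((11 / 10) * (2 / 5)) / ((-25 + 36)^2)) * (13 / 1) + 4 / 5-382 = -104817 / 275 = -381.15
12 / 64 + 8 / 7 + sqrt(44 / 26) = sqrt(286) / 13 + 149 / 112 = 2.63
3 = 3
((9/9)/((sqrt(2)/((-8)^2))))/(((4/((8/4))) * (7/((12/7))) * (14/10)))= 960 * sqrt(2)/343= 3.96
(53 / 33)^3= 4.14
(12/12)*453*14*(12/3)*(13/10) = 164892/5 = 32978.40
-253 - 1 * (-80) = -173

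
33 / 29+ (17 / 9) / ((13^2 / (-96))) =955 / 14703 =0.06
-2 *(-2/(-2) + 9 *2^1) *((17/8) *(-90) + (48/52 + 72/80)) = 935769/130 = 7198.22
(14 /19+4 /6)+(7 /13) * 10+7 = 13.79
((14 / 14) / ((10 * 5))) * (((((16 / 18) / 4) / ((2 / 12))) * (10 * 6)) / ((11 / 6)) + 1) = 491 / 550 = 0.89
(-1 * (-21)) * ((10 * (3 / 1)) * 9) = 5670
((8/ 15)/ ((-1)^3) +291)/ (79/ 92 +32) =400844/ 45345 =8.84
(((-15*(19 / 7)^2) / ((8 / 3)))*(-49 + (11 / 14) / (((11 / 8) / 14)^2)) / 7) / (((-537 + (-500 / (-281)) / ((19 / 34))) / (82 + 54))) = 48.95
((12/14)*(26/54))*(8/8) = 26/63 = 0.41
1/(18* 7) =1/126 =0.01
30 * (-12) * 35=-12600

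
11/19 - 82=-1547/19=-81.42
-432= -432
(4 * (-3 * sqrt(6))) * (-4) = 117.58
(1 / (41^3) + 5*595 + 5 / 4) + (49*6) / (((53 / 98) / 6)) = 91144783425 / 14611252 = 6237.99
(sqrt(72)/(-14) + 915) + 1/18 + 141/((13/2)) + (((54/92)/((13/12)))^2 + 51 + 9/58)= 23058244219/23333661 - 3 * sqrt(2)/7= 987.59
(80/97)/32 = 5/194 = 0.03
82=82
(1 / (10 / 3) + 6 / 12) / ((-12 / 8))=-8 / 15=-0.53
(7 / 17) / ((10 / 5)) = 7 / 34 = 0.21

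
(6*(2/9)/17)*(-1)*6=-0.47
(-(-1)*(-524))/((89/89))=-524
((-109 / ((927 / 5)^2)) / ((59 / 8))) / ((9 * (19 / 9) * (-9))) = 21800 / 8669770281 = 0.00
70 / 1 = 70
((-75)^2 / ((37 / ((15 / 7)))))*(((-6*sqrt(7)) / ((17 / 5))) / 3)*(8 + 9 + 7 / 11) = -163687500*sqrt(7) / 48433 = -8941.76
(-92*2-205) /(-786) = 389 /786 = 0.49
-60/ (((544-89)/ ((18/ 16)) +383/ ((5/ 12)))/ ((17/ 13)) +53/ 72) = -122400/ 2066387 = -0.06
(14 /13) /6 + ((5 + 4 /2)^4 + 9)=2410.18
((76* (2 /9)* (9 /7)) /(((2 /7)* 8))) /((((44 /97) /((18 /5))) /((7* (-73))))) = -8475957 /220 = -38527.08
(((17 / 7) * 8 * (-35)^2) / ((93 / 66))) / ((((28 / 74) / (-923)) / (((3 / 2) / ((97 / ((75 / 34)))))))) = -4226186250 / 3007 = -1405449.37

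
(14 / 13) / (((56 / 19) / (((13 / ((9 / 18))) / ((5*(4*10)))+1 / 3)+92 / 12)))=15447 / 5200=2.97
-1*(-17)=17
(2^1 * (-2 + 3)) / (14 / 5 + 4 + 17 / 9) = 90 / 391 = 0.23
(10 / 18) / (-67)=-5 / 603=-0.01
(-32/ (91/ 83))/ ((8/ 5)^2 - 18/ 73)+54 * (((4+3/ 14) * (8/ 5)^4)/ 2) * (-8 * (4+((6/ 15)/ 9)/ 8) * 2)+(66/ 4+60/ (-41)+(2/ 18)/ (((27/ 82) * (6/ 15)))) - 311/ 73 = -41733239762949882221/ 873217907493750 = -47792.47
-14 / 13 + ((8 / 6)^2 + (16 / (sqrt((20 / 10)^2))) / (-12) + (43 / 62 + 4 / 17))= 118759 / 123318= 0.96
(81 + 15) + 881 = 977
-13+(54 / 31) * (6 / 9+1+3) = -151 / 31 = -4.87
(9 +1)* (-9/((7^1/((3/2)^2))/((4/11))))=-810/77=-10.52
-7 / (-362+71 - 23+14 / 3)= 21 / 928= 0.02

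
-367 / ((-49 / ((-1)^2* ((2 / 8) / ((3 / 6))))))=367 / 98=3.74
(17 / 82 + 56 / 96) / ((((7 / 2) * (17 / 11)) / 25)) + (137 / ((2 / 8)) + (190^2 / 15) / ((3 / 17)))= 14189.43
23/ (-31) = -23/ 31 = -0.74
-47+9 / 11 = -46.18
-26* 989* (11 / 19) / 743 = -282854 / 14117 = -20.04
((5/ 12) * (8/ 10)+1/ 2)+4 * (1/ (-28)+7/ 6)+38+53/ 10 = 1703/ 35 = 48.66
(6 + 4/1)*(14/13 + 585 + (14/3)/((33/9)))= 839910/143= 5873.50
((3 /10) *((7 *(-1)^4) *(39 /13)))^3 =250047 /1000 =250.05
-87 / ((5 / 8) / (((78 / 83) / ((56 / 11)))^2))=-16011567 / 3375610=-4.74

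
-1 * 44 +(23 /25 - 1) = -1102 /25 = -44.08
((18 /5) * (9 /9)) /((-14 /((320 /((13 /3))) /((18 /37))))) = -3552 /91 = -39.03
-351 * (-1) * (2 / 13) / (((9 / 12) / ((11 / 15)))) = 264 / 5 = 52.80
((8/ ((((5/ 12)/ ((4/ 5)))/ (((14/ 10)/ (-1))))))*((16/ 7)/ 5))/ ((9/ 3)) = -2048/ 625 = -3.28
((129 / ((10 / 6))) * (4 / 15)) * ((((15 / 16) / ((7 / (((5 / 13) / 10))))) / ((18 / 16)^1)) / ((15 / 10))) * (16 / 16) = 86 / 1365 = 0.06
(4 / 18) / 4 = 1 / 18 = 0.06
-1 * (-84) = 84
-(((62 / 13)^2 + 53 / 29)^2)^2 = -210369134052465885121 / 576950840079601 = -364622.29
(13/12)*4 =13/3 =4.33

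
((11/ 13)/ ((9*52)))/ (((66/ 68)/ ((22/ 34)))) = 11/ 9126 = 0.00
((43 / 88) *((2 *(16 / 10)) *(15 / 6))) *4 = 15.64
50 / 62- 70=-2145 / 31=-69.19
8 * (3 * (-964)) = -23136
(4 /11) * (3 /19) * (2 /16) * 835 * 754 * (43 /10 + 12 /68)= 143735397 /7106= 20227.33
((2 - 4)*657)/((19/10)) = -13140/19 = -691.58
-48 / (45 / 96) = -512 / 5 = -102.40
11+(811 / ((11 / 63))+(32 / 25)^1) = 1280702 / 275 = 4657.10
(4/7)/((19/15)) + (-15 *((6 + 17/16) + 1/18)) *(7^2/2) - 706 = -42408073/12768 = -3321.43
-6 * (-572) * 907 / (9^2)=1037608 / 27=38429.93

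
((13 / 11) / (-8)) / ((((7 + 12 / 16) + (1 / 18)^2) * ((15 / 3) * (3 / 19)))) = -6669 / 276320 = -0.02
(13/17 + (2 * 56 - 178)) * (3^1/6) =-1109/34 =-32.62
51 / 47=1.09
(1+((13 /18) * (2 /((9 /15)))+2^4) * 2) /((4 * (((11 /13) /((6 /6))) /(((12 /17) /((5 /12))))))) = 53092 /2805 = 18.93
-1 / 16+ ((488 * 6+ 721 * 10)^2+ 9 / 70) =57556264677 / 560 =102779044.07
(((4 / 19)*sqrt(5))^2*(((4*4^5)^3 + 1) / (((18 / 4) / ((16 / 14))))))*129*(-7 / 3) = -1164148968791.78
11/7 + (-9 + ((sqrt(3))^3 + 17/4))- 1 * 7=-285/28 + 3 * sqrt(3)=-4.98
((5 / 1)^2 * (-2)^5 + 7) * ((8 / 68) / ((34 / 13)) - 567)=129933050 / 289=449595.33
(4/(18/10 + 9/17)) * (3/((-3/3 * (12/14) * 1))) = -595/99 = -6.01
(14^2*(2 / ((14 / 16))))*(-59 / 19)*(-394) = 10414208 / 19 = 548116.21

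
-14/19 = -0.74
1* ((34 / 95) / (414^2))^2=289 / 66280928516100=0.00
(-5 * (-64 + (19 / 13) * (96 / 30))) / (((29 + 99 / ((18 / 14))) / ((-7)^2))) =94472 / 689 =137.11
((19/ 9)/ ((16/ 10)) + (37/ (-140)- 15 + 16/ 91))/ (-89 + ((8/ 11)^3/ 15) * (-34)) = 85768309/ 559819416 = 0.15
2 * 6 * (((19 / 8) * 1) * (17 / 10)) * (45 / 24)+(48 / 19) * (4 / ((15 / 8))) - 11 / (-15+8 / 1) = 2081283 / 21280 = 97.80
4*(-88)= -352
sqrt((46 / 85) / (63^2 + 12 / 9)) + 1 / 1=1.01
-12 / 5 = -2.40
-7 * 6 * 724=-30408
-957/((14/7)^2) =-957/4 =-239.25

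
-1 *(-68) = 68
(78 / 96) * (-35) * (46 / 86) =-10465 / 688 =-15.21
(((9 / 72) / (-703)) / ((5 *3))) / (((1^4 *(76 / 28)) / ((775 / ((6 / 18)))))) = -1085 / 106856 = -0.01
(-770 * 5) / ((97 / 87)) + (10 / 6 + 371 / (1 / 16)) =723011 / 291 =2484.57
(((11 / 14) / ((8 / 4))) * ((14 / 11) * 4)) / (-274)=-1 / 137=-0.01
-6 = -6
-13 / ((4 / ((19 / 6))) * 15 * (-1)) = 247 / 360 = 0.69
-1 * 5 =-5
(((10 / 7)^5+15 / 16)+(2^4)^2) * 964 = 17037152057 / 67228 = 253423.46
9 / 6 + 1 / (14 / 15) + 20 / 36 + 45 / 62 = 3.85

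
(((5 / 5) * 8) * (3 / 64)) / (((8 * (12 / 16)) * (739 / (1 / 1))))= 1 / 11824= 0.00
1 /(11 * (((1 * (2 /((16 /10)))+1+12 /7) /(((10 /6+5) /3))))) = 560 /10989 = 0.05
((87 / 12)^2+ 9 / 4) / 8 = 877 / 128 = 6.85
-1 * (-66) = 66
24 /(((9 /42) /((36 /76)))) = 1008 /19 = 53.05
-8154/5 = -1630.80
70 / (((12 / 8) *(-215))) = -28 / 129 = -0.22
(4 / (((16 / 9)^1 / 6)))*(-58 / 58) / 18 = -0.75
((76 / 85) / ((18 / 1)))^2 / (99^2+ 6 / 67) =96748 / 384301456425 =0.00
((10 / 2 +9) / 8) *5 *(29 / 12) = 1015 / 48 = 21.15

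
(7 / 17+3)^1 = 58 / 17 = 3.41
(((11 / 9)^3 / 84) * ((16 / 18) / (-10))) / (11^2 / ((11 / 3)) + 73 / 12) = -5324 / 107698815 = -0.00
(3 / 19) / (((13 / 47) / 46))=6486 / 247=26.26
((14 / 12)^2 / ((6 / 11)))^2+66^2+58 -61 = 203384089 / 46656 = 4359.23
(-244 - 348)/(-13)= 592/13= 45.54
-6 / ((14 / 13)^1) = -39 / 7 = -5.57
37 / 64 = 0.58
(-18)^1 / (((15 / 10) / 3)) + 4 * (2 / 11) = -388 / 11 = -35.27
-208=-208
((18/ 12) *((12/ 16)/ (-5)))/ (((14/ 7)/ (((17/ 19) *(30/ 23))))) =-459/ 3496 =-0.13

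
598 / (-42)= -299 / 21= -14.24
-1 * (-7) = 7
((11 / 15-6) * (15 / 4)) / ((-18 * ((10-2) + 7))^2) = -79 / 291600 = -0.00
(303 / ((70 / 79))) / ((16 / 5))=23937 / 224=106.86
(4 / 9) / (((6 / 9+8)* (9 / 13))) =0.07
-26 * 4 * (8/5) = -832/5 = -166.40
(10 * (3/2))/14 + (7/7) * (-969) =-13551/14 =-967.93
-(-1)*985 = 985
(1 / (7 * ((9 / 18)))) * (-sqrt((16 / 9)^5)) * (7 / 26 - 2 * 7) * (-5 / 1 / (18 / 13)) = -43520 / 729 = -59.70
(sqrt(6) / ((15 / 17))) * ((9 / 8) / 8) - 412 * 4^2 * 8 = -52736+ 51 * sqrt(6) / 320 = -52735.61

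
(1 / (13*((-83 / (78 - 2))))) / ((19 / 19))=-76 / 1079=-0.07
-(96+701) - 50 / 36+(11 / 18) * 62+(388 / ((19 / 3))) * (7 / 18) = -83981 / 114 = -736.68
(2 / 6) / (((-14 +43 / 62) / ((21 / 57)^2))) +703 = 628109887 / 893475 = 703.00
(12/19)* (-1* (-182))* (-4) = -8736/19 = -459.79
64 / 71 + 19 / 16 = 2373 / 1136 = 2.09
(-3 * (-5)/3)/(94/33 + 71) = 165/2437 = 0.07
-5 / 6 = -0.83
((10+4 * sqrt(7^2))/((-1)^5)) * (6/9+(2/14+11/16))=-9557/168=-56.89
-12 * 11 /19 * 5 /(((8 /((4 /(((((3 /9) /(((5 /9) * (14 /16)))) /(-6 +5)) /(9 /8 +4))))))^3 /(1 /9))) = 201.42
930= 930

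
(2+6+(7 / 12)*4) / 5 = 31 / 15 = 2.07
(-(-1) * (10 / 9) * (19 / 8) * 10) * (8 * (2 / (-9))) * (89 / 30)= -33820 / 243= -139.18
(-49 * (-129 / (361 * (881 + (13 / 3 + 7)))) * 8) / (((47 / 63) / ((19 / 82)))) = 4778676 / 98013001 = 0.05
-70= -70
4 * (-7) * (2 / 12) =-4.67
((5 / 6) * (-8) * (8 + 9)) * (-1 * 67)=22780 / 3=7593.33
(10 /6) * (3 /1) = 5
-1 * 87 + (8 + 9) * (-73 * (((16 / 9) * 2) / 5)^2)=-714.55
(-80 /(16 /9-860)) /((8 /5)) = 0.06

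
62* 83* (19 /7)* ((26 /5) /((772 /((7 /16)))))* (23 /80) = 14617213 /1235200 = 11.83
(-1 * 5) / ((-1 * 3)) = 5 / 3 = 1.67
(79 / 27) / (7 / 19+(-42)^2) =1501 / 905121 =0.00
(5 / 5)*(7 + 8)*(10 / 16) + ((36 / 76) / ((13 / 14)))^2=4702683 / 488072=9.64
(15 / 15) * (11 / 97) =11 / 97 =0.11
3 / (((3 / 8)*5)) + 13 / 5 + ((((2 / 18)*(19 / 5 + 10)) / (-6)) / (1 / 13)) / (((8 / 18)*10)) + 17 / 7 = 16467 / 2800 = 5.88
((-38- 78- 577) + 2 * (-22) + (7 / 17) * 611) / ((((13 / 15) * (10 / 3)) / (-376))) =13962384 / 221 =63178.21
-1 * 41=-41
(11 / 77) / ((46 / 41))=41 / 322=0.13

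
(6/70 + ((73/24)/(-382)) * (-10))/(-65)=-26527/10428600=-0.00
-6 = -6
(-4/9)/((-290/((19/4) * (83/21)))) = 1577/54810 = 0.03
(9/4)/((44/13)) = 117/176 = 0.66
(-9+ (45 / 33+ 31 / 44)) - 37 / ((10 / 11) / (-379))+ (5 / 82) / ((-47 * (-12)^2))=470625336229 / 30523680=15418.37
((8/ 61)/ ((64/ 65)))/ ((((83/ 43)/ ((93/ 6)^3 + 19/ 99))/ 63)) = 57706204465/ 3564352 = 16189.82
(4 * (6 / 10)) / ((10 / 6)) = 36 / 25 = 1.44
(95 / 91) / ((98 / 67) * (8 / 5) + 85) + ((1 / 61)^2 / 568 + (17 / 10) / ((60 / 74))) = 2.11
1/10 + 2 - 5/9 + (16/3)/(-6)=59/90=0.66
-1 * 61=-61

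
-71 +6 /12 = -141 /2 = -70.50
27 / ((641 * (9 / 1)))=3 / 641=0.00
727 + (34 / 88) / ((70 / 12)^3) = 342872293 / 471625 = 727.00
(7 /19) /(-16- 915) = -0.00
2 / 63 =0.03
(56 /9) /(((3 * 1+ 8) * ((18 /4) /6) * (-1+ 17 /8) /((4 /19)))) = 7168 /50787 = 0.14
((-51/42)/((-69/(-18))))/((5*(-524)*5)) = 51/2109100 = 0.00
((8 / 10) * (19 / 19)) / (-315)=-4 / 1575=-0.00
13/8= 1.62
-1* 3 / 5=-3 / 5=-0.60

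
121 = 121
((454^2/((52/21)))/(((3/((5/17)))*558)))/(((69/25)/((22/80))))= 99193325/68071536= 1.46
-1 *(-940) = 940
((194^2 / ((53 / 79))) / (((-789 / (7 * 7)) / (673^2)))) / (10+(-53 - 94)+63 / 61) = 2012595971139782 / 173415099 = 11605655.92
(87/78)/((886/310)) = 4495/11518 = 0.39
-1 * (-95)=95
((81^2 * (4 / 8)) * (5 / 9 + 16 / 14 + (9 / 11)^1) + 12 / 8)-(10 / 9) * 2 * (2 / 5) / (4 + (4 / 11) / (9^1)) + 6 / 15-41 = 15816509 / 1925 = 8216.37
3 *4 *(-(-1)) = 12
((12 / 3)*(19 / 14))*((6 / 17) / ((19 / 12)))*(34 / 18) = 16 / 7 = 2.29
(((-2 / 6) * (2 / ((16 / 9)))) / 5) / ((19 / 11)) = -33 / 760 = -0.04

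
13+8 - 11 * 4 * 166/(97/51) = -370467/97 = -3819.25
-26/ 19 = -1.37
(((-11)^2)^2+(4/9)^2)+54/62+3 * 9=36834031/2511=14669.07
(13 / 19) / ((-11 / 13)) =-169 / 209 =-0.81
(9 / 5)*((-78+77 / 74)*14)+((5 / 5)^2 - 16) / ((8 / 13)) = -581271 / 296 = -1963.75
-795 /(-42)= 265 /14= 18.93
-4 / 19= -0.21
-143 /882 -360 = -360.16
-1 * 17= -17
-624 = -624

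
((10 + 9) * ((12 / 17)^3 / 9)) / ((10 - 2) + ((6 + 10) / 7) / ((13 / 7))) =1976 / 24565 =0.08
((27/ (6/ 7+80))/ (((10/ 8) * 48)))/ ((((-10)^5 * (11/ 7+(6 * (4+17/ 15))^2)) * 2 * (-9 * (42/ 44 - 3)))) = -49/ 30802399200000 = -0.00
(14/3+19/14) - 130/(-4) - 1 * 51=-262/21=-12.48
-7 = -7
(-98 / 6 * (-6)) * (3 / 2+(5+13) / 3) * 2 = 1470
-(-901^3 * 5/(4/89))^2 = -105942146471149073283025/16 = -6621384154446817080189.06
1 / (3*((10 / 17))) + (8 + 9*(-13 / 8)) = -727 / 120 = -6.06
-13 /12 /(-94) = 13 /1128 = 0.01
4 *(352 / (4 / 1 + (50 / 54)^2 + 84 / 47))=48242304 / 227663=211.90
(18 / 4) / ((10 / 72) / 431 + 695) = 69822 / 10783625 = 0.01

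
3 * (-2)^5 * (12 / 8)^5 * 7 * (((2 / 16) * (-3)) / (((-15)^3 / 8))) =-567 / 125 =-4.54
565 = 565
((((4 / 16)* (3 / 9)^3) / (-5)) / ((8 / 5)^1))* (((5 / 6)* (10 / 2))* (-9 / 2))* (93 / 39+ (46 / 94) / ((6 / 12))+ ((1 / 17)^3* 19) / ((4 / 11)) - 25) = -2163931175 / 4610830848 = -0.47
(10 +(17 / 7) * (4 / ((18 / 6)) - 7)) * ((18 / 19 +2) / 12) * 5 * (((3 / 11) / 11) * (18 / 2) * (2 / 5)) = -948 / 2299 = -0.41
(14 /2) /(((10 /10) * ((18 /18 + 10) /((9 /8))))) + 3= 327 /88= 3.72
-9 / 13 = -0.69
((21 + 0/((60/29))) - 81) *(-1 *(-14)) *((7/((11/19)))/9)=-1128.48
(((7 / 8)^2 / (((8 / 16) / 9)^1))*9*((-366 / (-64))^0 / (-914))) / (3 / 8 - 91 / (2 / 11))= 3969 / 14627656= 0.00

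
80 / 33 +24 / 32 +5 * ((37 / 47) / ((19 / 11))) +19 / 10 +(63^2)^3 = 36850101736274177 / 589380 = 62523502216.35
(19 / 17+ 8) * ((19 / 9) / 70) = 589 / 2142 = 0.27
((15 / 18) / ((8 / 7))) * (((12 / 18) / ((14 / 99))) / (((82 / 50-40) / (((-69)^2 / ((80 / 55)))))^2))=94281056409375 / 3767013376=25028.07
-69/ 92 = -3/ 4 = -0.75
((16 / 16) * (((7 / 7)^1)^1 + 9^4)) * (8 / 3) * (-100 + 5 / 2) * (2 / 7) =-3412240 / 7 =-487462.86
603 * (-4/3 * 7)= -5628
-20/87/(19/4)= -80/1653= -0.05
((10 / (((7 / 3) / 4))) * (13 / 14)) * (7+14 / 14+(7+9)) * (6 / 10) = 11232 / 49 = 229.22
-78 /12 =-13 /2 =-6.50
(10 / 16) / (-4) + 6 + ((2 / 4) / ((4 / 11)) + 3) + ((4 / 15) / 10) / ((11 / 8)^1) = 270287 / 26400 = 10.24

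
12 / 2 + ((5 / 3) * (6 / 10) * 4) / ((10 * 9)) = 272 / 45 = 6.04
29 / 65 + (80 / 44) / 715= 3529 / 7865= 0.45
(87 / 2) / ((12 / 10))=145 / 4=36.25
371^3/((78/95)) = 4851157045/78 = 62194321.09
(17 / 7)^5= 1419857 / 16807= 84.48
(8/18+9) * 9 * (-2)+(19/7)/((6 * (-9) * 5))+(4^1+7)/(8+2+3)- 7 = -4328347/24570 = -176.16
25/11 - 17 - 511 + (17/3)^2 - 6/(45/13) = -245198/495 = -495.35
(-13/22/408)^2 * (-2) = -169/40284288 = -0.00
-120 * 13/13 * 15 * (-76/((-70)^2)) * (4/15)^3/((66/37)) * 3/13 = 179968/2627625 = 0.07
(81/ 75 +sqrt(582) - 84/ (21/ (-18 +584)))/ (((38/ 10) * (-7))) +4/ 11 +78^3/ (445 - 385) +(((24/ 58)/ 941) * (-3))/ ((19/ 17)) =1595881251309/ 199619035 - 5 * sqrt(582)/ 133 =7993.73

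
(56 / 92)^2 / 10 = 98 / 2645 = 0.04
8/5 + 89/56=893/280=3.19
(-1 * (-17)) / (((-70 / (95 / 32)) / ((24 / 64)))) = -969 / 3584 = -0.27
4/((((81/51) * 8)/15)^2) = 7225/1296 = 5.57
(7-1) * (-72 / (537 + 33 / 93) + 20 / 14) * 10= 4528680 / 58303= 77.67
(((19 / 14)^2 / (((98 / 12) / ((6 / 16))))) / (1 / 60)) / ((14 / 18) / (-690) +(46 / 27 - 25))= -0.22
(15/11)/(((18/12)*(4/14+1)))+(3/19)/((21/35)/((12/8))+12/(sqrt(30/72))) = 90*sqrt(15)/41021+5741455/8122158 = 0.72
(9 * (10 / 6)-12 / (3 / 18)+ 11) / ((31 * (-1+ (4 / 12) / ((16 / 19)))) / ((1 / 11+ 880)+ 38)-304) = 22298592 / 147374497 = 0.15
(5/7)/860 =1/1204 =0.00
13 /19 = 0.68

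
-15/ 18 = -5/ 6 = -0.83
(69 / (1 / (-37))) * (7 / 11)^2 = -1033.86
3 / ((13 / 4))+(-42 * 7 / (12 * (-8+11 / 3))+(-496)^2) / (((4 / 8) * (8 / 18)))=57569115 / 52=1107098.37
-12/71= -0.17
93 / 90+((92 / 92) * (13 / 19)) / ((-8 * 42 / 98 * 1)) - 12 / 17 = 4957 / 38760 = 0.13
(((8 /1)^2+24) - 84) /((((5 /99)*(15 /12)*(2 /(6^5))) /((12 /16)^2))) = 3464208 /25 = 138568.32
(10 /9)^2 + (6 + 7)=14.23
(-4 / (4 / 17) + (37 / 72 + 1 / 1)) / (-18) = 1115 / 1296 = 0.86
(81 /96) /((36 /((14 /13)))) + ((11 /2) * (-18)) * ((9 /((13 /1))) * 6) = -342123 /832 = -411.21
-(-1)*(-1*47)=-47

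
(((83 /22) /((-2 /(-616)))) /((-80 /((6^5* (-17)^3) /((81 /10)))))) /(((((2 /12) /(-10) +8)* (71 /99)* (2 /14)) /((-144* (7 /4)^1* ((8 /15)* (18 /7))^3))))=-46289101587480576 /850225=-54443355097.16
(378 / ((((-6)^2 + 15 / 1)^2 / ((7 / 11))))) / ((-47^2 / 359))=-105546 / 7022411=-0.02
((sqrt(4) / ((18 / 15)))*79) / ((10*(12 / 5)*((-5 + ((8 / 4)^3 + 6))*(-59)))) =-395 / 38232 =-0.01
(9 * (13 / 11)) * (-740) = -86580 / 11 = -7870.91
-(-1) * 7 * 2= 14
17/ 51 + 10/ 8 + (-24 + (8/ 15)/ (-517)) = -231799/ 10340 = -22.42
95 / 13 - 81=-958 / 13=-73.69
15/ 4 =3.75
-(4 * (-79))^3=31554496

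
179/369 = 0.49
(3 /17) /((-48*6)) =-1 /1632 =-0.00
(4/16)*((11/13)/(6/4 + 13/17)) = 17/182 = 0.09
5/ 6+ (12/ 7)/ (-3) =11/ 42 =0.26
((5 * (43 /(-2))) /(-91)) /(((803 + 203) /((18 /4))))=0.01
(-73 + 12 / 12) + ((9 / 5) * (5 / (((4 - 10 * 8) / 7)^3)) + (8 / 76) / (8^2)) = -31608637 / 438976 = -72.01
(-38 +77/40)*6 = -4329/20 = -216.45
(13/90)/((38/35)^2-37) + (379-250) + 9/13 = 1331659183/10268154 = 129.69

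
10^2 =100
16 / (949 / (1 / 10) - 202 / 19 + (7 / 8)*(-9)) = 0.00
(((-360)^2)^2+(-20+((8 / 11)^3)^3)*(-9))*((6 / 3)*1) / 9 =8800992691753152184 / 2357947691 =3732480039.89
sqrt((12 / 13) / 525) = 2*sqrt(91) / 455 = 0.04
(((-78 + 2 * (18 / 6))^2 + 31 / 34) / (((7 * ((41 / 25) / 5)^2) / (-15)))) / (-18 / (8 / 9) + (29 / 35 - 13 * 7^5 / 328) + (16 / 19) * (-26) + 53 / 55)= 11513744687500 / 78764731041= 146.18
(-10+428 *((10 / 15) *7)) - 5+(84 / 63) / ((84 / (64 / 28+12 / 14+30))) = 874441 / 441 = 1982.86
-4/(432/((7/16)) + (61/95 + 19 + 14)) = -665/169753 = -0.00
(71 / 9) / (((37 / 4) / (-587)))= -166708 / 333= -500.62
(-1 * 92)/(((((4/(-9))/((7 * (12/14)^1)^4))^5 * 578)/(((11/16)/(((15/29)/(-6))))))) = -386719548461680566528/1445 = -267625985094588627.36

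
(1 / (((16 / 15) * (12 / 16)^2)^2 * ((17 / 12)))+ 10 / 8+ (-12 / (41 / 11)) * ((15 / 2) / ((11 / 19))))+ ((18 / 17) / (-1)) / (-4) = -319771 / 8364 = -38.23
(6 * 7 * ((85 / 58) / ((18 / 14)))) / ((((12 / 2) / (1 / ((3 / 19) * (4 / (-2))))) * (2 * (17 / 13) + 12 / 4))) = -1028755 / 228636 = -4.50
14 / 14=1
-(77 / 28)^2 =-121 / 16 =-7.56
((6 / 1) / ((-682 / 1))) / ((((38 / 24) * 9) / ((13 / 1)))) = -0.01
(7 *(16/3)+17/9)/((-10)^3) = -353/9000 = -0.04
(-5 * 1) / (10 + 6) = -5 / 16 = -0.31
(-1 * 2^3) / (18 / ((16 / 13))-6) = -64 / 69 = -0.93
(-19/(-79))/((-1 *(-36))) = 19/2844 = 0.01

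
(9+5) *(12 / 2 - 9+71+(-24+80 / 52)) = 8288 / 13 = 637.54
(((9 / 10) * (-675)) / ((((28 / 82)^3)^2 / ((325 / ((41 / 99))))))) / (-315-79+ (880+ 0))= -18638366335875 / 30118144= -618841.80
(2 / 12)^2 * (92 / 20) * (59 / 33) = 0.23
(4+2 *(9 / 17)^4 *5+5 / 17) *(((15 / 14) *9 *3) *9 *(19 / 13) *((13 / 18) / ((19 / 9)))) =1546424055 / 2338588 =661.26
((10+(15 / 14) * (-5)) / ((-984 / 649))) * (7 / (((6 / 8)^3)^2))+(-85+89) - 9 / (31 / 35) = -351906557 / 2779677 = -126.60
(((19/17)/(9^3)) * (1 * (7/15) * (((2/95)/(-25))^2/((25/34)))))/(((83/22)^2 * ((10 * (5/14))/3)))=189728/4659157177734375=0.00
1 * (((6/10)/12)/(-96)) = -1/1920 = -0.00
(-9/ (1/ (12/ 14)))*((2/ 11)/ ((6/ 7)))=-18/ 11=-1.64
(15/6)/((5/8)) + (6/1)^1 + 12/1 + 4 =26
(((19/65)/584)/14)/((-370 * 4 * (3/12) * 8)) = -19/1573062400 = -0.00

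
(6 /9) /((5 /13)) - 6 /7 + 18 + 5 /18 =12067 /630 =19.15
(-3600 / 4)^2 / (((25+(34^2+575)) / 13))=2632500 / 439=5996.58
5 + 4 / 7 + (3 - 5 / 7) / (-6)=109 / 21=5.19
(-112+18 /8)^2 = 192721 /16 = 12045.06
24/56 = 0.43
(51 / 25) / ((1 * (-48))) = -17 / 400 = -0.04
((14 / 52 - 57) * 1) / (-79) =1475 / 2054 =0.72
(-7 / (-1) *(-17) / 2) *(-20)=1190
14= 14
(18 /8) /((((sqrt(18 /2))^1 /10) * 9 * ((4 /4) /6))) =5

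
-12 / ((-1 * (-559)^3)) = -12 / 174676879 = -0.00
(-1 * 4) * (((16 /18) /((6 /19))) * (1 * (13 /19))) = -208 /27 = -7.70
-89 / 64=-1.39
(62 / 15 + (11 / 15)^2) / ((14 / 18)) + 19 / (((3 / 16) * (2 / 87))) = 772451 / 175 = 4414.01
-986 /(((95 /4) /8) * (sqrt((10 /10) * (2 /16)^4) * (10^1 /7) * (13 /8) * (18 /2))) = -56541184 /55575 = -1017.39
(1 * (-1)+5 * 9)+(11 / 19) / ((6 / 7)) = 5093 / 114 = 44.68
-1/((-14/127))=127/14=9.07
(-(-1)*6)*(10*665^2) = 26533500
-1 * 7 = -7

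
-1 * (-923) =923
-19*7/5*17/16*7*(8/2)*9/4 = -142443/80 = -1780.54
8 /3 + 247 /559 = 401 /129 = 3.11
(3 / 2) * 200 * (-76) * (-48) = 1094400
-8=-8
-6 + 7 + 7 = 8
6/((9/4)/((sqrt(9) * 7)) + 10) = 168/283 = 0.59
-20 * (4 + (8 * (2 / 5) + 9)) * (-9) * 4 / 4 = 2916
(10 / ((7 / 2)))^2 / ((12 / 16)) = 1600 / 147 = 10.88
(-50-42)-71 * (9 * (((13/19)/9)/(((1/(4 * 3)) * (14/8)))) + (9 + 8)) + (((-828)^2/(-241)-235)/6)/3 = -1040369125/576954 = -1803.21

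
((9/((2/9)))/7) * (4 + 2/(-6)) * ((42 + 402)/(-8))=-1177.39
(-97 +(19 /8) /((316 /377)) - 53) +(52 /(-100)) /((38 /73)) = -177917111 /1200800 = -148.17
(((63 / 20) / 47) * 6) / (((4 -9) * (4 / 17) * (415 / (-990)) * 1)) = 318087 / 390100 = 0.82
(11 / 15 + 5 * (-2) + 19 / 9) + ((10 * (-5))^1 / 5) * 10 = -4822 / 45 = -107.16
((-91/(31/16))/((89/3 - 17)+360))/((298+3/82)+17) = -4592/11478463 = -0.00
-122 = -122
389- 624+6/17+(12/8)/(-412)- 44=-3903339/14008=-278.65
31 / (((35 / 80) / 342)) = 169632 / 7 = 24233.14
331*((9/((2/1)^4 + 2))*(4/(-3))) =-662/3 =-220.67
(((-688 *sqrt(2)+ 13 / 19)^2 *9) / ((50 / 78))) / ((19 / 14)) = 1679381794818 / 171475 - 87901632 *sqrt(2) / 9025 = 9779967.18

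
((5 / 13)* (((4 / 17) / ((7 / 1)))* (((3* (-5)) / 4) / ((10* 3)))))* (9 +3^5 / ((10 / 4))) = -531 / 3094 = -0.17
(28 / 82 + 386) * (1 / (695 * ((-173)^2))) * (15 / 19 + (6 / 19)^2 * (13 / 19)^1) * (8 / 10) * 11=820043136 / 5849539398445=0.00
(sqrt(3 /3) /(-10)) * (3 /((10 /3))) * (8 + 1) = -81 /100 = -0.81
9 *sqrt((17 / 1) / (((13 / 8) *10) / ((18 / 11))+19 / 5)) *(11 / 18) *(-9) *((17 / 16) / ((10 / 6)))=-15147 *sqrt(840310) / 395440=-35.11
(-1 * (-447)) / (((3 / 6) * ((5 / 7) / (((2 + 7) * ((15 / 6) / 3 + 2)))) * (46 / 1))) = 159579 / 230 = 693.82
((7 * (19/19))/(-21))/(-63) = 1/189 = 0.01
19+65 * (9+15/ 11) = 7619/ 11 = 692.64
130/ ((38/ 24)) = 1560/ 19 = 82.11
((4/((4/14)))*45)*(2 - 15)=-8190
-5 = -5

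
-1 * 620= -620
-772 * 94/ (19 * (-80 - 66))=36284/ 1387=26.16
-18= -18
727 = 727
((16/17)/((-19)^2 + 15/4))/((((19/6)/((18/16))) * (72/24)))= 144/471257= 0.00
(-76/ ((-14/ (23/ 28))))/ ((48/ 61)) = 5.67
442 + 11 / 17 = 7525 / 17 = 442.65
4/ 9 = 0.44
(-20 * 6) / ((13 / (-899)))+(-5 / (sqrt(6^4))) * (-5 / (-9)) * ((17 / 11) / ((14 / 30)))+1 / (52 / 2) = 69008201 / 8316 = 8298.24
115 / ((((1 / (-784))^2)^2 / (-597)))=-25937996195758080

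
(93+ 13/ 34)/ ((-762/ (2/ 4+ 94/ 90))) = -695/ 3672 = -0.19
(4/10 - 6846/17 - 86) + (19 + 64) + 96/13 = -439703/1105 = -397.92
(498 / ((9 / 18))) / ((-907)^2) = 996 / 822649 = 0.00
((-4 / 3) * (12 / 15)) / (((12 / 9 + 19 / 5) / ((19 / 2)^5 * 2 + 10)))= -2476259 / 77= -32159.21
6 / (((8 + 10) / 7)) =7 / 3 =2.33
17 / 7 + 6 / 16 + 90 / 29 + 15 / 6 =13653 / 1624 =8.41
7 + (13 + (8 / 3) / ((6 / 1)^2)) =20.07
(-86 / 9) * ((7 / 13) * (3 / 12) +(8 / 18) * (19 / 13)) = -15781 / 2106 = -7.49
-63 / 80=-0.79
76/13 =5.85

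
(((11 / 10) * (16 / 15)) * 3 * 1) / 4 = 22 / 25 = 0.88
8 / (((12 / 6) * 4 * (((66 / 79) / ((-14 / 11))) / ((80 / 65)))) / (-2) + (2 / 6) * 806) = 53088 / 1797029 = 0.03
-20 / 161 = -0.12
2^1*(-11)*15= -330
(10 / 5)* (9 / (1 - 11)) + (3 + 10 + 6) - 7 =51 / 5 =10.20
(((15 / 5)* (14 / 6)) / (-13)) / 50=-7 / 650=-0.01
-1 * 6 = -6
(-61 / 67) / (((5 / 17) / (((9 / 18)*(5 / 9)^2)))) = -5185 / 10854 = -0.48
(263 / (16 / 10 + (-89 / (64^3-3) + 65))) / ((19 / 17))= 5860162055 / 1658557652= 3.53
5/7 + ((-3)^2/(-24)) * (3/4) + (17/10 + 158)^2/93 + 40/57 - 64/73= 198281790223/722349600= 274.50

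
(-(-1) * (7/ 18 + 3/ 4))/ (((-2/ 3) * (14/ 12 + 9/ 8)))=-41/ 55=-0.75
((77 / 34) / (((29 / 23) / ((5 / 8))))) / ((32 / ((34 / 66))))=805 / 44544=0.02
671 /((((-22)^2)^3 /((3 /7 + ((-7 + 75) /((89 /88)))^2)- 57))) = 343154219 /12988792432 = 0.03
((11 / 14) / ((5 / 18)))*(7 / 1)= 99 / 5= 19.80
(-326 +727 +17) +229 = 647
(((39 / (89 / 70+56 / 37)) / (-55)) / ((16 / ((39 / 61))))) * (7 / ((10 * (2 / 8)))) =-2757573 / 96798460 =-0.03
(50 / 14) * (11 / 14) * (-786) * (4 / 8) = -108075 / 98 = -1102.81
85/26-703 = -18193/26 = -699.73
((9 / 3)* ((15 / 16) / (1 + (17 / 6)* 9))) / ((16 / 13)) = 0.09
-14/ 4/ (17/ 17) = -7/ 2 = -3.50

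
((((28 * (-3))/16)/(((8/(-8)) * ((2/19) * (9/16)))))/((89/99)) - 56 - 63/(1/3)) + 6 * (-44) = -36523/89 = -410.37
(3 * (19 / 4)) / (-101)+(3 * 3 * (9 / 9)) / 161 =-5541 / 65044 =-0.09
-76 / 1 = -76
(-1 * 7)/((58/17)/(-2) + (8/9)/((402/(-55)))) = 215271/56201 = 3.83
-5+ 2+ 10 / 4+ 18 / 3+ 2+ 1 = 17 / 2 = 8.50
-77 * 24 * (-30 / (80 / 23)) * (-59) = -940401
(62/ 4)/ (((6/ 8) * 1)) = 62/ 3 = 20.67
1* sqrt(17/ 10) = sqrt(170)/ 10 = 1.30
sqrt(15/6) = sqrt(10)/2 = 1.58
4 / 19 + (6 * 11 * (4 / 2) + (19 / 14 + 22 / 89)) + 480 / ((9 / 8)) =39806519 / 71022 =560.48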